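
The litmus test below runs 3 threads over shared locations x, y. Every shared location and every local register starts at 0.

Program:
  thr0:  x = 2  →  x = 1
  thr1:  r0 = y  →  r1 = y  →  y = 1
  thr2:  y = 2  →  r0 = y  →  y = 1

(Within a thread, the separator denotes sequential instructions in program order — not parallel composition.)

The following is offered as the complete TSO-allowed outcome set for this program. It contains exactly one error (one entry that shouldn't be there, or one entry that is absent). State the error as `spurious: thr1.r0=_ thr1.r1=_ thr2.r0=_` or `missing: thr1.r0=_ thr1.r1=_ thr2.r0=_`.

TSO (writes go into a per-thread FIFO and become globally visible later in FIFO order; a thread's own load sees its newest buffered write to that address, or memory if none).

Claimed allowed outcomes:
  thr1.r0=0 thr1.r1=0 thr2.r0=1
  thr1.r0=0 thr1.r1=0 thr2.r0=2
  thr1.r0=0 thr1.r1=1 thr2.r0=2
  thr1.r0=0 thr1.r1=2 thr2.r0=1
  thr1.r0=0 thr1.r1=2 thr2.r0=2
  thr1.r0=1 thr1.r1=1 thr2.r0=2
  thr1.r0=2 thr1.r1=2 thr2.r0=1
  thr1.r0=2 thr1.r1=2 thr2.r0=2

outcome vector order: (thr1.r0,thr1.r1,thr2.r0)
TSO (9): (0,0,1); (0,0,2); (0,1,2); (0,2,1); (0,2,2); (1,1,2); (2,1,2); (2,2,1); (2,2,2)
TSO∖claimed = {(2,1,2)}

missing: thr1.r0=2 thr1.r1=1 thr2.r0=2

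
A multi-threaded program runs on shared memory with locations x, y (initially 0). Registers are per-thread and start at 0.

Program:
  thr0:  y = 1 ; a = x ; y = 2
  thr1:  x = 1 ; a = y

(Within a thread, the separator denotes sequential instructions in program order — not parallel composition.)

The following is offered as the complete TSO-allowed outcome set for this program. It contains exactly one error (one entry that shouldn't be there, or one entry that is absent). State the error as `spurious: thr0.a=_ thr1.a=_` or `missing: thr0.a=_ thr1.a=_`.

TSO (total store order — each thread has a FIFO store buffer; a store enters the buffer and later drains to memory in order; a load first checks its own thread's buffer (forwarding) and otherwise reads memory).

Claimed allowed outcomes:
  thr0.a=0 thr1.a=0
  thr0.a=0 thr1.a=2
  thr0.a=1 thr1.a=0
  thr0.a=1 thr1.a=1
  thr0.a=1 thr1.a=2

missing: thr0.a=0 thr1.a=1

outcome vector order: (thr0.a,thr1.a)
[TSO] allowed = {(0,0); (0,1); (0,2); (1,0); (1,1); (1,2)}
TSO∖claimed = {(0,1)}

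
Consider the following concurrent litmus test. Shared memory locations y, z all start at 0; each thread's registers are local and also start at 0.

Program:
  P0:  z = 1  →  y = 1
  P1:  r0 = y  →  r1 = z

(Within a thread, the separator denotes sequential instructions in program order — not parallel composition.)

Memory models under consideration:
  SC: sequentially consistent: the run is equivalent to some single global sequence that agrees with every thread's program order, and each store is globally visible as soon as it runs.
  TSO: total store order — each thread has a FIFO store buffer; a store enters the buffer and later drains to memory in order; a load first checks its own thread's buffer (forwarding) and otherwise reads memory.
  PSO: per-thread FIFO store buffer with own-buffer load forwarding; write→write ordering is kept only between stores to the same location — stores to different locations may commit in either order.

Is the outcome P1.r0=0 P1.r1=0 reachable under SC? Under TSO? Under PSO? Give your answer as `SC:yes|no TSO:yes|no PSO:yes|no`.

SC:yes TSO:yes PSO:yes

outcome vector order: (P1.r0,P1.r1)
under SC → 00 01 11
under TSO → 00 01 11
under PSO → 00 01 10 11
target 00 ∈ {SC,TSO,PSO}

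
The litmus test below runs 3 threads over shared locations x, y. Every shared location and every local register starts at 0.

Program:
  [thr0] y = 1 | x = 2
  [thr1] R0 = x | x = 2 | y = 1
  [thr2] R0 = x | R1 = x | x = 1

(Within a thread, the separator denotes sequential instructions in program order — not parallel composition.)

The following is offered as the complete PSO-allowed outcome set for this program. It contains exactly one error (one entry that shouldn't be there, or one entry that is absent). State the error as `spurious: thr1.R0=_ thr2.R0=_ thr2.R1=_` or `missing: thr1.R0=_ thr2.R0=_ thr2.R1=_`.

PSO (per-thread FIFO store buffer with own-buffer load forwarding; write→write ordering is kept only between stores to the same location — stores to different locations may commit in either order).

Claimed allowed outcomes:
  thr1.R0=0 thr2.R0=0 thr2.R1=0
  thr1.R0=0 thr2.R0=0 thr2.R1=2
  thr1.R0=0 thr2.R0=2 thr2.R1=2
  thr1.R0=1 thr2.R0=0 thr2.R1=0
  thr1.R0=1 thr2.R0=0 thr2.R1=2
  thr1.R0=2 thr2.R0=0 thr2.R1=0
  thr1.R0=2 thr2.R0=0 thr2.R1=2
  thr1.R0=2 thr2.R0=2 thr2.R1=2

missing: thr1.R0=1 thr2.R0=2 thr2.R1=2

outcome vector order: (thr1.R0,thr2.R0,thr2.R1)
PSO: 9 outcomes — {000; 002; 022; 100; 102; 122; 200; 202; 222}
PSO∖claimed = {122}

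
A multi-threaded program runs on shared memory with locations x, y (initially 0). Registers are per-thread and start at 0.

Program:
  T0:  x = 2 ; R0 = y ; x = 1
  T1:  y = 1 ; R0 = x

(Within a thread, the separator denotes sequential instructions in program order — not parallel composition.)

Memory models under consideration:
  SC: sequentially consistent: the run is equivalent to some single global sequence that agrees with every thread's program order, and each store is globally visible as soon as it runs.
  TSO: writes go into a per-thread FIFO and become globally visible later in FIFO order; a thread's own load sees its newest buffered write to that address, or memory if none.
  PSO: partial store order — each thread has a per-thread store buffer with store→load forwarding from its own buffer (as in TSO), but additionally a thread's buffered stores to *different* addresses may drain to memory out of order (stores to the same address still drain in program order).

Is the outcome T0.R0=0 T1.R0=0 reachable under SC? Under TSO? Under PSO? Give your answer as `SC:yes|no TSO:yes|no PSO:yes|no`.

SC:no TSO:yes PSO:yes

outcome vector order: (T0.R0,T1.R0)
SC: 5 outcomes — {0/1; 0/2; 1/0; 1/1; 1/2}
TSO: 6 outcomes — {0/0; 0/1; 0/2; 1/0; 1/1; 1/2}
PSO: 6 outcomes — {0/0; 0/1; 0/2; 1/0; 1/1; 1/2}
target 0/0 ∈ {TSO,PSO}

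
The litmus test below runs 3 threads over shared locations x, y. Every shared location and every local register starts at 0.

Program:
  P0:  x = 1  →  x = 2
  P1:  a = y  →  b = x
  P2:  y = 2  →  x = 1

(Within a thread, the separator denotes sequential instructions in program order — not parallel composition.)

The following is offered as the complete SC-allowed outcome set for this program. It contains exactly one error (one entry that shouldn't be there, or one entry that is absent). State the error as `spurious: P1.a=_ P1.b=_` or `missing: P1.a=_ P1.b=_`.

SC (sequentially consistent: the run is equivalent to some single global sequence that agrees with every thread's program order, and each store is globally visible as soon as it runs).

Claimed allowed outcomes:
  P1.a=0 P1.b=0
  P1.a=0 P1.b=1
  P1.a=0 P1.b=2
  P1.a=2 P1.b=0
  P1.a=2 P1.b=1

outcome vector order: (P1.a,P1.b)
SC (6): 0/0; 0/1; 0/2; 2/0; 2/1; 2/2
SC∖claimed = {2/2}

missing: P1.a=2 P1.b=2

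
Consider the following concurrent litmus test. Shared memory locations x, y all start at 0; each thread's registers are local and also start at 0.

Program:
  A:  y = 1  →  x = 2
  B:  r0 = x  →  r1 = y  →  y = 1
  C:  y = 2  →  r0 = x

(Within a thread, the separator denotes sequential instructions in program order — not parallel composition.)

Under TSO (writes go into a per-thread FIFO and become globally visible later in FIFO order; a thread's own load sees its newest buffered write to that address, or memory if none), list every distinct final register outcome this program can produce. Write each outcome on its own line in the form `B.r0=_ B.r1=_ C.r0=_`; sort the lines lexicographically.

outcome vector order: (B.r0,B.r1,C.r0)
|TSO outcomes| = 10

B.r0=0 B.r1=0 C.r0=0
B.r0=0 B.r1=0 C.r0=2
B.r0=0 B.r1=1 C.r0=0
B.r0=0 B.r1=1 C.r0=2
B.r0=0 B.r1=2 C.r0=0
B.r0=0 B.r1=2 C.r0=2
B.r0=2 B.r1=1 C.r0=0
B.r0=2 B.r1=1 C.r0=2
B.r0=2 B.r1=2 C.r0=0
B.r0=2 B.r1=2 C.r0=2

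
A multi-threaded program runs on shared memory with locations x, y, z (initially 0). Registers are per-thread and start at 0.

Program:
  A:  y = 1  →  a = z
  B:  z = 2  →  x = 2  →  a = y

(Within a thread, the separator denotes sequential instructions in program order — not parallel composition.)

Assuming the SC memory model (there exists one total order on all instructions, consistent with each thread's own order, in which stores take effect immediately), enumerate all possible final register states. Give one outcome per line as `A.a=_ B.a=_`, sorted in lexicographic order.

A.a=0 B.a=1
A.a=2 B.a=0
A.a=2 B.a=1

outcome vector order: (A.a,B.a)
|SC outcomes| = 3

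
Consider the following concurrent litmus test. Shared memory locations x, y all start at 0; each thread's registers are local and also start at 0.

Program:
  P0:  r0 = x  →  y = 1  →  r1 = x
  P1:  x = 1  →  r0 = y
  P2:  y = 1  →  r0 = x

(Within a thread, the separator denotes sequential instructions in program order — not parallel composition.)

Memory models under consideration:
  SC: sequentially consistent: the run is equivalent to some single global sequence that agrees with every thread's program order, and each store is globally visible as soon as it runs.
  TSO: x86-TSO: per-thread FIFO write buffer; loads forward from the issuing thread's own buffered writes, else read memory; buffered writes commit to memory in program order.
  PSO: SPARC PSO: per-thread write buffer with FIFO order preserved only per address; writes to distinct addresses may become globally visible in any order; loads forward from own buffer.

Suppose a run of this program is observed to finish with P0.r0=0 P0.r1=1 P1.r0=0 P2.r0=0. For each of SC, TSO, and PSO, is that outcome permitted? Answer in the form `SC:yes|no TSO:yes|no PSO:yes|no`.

SC:no TSO:yes PSO:yes

outcome vector order: (P0.r0,P0.r1,P1.r0,P2.r0)
SC (8): <0 0 1 0>; <0 0 1 1>; <0 1 0 1>; <0 1 1 0>; <0 1 1 1>; <1 1 0 1>; <1 1 1 0>; <1 1 1 1>
TSO (12): <0 0 0 0>; <0 0 0 1>; <0 0 1 0>; <0 0 1 1>; <0 1 0 0>; <0 1 0 1>; <0 1 1 0>; <0 1 1 1>; <1 1 0 0>; <1 1 0 1>; <1 1 1 0>; <1 1 1 1>
PSO (12): <0 0 0 0>; <0 0 0 1>; <0 0 1 0>; <0 0 1 1>; <0 1 0 0>; <0 1 0 1>; <0 1 1 0>; <0 1 1 1>; <1 1 0 0>; <1 1 0 1>; <1 1 1 0>; <1 1 1 1>
target <0 1 0 0> ∈ {TSO,PSO}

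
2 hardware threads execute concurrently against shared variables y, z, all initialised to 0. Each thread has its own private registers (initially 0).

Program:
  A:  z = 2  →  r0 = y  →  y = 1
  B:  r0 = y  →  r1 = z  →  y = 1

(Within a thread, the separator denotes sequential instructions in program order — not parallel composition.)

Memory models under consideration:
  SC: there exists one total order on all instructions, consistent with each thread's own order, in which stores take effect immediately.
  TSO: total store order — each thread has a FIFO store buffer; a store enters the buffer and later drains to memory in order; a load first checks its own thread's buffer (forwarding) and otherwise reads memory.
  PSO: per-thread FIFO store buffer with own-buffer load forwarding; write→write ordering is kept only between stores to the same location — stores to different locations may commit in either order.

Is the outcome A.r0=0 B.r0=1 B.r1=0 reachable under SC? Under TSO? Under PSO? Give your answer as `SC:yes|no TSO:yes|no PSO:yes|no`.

outcome vector order: (A.r0,B.r0,B.r1)
SC: 5 outcomes — {000; 002; 012; 100; 102}
TSO: 5 outcomes — {000; 002; 012; 100; 102}
PSO: 6 outcomes — {000; 002; 010; 012; 100; 102}
target 010 ∈ {PSO}

SC:no TSO:no PSO:yes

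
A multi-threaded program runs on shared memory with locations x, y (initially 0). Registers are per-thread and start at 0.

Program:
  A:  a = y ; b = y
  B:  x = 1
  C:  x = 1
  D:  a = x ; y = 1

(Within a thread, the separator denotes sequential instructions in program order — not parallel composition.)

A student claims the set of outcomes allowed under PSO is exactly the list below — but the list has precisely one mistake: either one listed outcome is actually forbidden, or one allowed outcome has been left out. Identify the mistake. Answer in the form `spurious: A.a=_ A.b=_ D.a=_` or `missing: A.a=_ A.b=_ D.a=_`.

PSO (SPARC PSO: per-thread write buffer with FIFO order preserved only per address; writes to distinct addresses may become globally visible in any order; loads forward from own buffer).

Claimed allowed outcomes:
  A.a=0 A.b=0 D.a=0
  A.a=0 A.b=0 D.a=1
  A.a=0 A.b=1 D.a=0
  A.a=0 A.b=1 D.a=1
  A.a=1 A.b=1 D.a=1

missing: A.a=1 A.b=1 D.a=0

outcome vector order: (A.a,A.b,D.a)
under PSO → (0,0,0), (0,0,1), (0,1,0), (0,1,1), (1,1,0), (1,1,1)
PSO∖claimed = {(1,1,0)}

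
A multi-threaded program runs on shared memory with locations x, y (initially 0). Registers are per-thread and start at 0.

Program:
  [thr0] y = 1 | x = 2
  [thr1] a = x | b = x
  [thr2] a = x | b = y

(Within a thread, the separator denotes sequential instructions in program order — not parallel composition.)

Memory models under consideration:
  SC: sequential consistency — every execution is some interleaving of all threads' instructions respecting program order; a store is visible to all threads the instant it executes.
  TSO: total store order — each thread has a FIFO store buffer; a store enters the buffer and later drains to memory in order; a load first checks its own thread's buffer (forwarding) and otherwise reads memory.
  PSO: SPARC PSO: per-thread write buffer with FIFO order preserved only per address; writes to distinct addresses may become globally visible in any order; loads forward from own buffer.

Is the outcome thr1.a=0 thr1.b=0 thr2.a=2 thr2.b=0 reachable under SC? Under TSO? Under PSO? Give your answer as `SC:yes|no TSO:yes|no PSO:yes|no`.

SC:no TSO:no PSO:yes

outcome vector order: (thr1.a,thr1.b,thr2.a,thr2.b)
under SC → (0,0,0,0), (0,0,0,1), (0,0,2,1), (0,2,0,0), (0,2,0,1), (0,2,2,1), (2,2,0,0), (2,2,0,1), (2,2,2,1)
under TSO → (0,0,0,0), (0,0,0,1), (0,0,2,1), (0,2,0,0), (0,2,0,1), (0,2,2,1), (2,2,0,0), (2,2,0,1), (2,2,2,1)
under PSO → (0,0,0,0), (0,0,0,1), (0,0,2,0), (0,0,2,1), (0,2,0,0), (0,2,0,1), (0,2,2,0), (0,2,2,1), (2,2,0,0), (2,2,0,1), (2,2,2,0), (2,2,2,1)
target (0,0,2,0) ∈ {PSO}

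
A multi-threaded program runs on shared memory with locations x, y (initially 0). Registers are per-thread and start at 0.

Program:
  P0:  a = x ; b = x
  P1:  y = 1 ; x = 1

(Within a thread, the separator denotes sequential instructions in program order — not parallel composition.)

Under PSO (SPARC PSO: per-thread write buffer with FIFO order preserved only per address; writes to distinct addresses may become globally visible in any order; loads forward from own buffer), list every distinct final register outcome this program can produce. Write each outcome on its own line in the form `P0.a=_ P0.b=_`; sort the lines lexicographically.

P0.a=0 P0.b=0
P0.a=0 P0.b=1
P0.a=1 P0.b=1

outcome vector order: (P0.a,P0.b)
|PSO outcomes| = 3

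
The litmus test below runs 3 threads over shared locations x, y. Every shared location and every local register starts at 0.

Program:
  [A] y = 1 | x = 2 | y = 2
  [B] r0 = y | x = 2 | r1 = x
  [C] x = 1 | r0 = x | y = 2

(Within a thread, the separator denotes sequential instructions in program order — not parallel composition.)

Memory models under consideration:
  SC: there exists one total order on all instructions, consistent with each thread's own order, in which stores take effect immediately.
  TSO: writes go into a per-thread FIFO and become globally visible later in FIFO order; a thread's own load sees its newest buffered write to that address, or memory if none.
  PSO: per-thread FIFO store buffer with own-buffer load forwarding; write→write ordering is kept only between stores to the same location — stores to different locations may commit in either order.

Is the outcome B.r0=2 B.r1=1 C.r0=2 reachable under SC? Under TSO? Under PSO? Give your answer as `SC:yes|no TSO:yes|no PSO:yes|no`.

SC:no TSO:no PSO:yes

outcome vector order: (B.r0,B.r1,C.r0)
SC (11): <0 1 1>, <0 1 2>, <0 2 1>, <0 2 2>, <1 1 1>, <1 1 2>, <1 2 1>, <1 2 2>, <2 1 1>, <2 2 1>, <2 2 2>
TSO (11): <0 1 1>, <0 1 2>, <0 2 1>, <0 2 2>, <1 1 1>, <1 1 2>, <1 2 1>, <1 2 2>, <2 1 1>, <2 2 1>, <2 2 2>
PSO (12): <0 1 1>, <0 1 2>, <0 2 1>, <0 2 2>, <1 1 1>, <1 1 2>, <1 2 1>, <1 2 2>, <2 1 1>, <2 1 2>, <2 2 1>, <2 2 2>
target <2 1 2> ∈ {PSO}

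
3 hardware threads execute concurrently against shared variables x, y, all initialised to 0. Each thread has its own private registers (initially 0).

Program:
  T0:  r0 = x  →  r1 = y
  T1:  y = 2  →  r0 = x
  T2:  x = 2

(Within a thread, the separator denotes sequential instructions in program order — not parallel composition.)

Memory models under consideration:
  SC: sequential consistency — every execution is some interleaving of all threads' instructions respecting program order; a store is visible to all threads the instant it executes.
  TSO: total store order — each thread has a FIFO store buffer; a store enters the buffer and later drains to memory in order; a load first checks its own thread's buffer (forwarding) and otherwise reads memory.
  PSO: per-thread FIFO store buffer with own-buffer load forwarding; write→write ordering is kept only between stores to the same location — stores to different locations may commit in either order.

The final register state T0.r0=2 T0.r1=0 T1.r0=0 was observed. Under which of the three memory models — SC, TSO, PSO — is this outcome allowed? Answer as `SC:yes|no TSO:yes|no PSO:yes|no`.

SC:no TSO:yes PSO:yes

outcome vector order: (T0.r0,T0.r1,T1.r0)
SC (7): 000; 002; 020; 022; 202; 220; 222
TSO (8): 000; 002; 020; 022; 200; 202; 220; 222
PSO (8): 000; 002; 020; 022; 200; 202; 220; 222
target 200 ∈ {TSO,PSO}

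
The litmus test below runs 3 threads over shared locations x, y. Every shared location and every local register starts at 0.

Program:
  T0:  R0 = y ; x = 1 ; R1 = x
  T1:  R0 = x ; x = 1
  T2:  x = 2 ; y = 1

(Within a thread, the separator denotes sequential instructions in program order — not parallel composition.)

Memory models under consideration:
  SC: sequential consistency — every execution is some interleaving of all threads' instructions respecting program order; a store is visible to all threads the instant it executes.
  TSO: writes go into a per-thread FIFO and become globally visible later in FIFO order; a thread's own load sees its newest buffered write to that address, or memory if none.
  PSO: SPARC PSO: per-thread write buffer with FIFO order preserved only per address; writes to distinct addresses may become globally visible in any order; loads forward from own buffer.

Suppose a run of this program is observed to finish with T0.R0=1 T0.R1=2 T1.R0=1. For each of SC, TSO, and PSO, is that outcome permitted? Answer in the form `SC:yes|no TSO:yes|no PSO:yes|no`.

outcome vector order: (T0.R0,T0.R1,T1.R0)
SC (9): <0 1 0>, <0 1 1>, <0 1 2>, <0 2 0>, <0 2 1>, <0 2 2>, <1 1 0>, <1 1 1>, <1 1 2>
TSO (9): <0 1 0>, <0 1 1>, <0 1 2>, <0 2 0>, <0 2 1>, <0 2 2>, <1 1 0>, <1 1 1>, <1 1 2>
PSO (12): <0 1 0>, <0 1 1>, <0 1 2>, <0 2 0>, <0 2 1>, <0 2 2>, <1 1 0>, <1 1 1>, <1 1 2>, <1 2 0>, <1 2 1>, <1 2 2>
target <1 2 1> ∈ {PSO}

SC:no TSO:no PSO:yes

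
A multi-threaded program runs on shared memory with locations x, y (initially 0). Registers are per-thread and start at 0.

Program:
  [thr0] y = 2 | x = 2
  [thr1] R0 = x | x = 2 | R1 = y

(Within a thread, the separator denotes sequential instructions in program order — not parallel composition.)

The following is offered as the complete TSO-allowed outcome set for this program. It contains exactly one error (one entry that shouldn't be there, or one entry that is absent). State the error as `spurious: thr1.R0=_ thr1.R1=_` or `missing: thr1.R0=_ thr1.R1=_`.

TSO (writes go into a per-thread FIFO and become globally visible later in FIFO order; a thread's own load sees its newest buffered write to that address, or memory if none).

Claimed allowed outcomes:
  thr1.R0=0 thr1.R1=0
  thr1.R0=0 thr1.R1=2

missing: thr1.R0=2 thr1.R1=2

outcome vector order: (thr1.R0,thr1.R1)
TSO (3): 00, 02, 22
TSO∖claimed = {22}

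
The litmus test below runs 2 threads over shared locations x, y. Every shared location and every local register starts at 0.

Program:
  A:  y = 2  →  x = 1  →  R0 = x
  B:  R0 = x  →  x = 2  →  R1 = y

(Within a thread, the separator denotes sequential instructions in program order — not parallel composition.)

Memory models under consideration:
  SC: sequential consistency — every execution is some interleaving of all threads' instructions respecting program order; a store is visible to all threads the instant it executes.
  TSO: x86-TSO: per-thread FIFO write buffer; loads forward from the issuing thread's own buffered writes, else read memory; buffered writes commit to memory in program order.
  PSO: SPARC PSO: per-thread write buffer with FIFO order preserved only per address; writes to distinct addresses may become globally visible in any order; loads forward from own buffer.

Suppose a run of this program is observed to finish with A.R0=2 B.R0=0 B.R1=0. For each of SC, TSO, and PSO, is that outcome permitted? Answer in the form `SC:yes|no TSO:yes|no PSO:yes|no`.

outcome vector order: (A.R0,B.R0,B.R1)
SC: 5 outcomes — {1/0/0; 1/0/2; 1/1/2; 2/0/2; 2/1/2}
TSO: 6 outcomes — {1/0/0; 1/0/2; 1/1/2; 2/0/0; 2/0/2; 2/1/2}
PSO: 8 outcomes — {1/0/0; 1/0/2; 1/1/0; 1/1/2; 2/0/0; 2/0/2; 2/1/0; 2/1/2}
target 2/0/0 ∈ {TSO,PSO}

SC:no TSO:yes PSO:yes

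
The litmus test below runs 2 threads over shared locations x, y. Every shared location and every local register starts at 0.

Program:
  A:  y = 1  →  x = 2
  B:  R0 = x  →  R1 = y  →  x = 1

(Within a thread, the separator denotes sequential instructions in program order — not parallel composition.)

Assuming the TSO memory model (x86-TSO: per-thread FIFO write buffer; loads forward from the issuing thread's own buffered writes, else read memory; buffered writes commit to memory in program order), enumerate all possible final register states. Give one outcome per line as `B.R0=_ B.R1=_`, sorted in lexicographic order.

outcome vector order: (B.R0,B.R1)
|TSO outcomes| = 3

B.R0=0 B.R1=0
B.R0=0 B.R1=1
B.R0=2 B.R1=1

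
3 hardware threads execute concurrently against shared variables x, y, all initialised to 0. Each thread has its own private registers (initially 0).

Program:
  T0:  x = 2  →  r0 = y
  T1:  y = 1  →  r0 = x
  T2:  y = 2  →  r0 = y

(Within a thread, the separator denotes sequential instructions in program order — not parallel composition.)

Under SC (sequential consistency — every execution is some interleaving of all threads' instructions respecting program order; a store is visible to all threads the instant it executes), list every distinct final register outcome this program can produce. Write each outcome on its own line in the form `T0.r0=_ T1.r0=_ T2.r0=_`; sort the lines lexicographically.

outcome vector order: (T0.r0,T1.r0,T2.r0)
|SC outcomes| = 9

T0.r0=0 T1.r0=2 T2.r0=1
T0.r0=0 T1.r0=2 T2.r0=2
T0.r0=1 T1.r0=0 T2.r0=1
T0.r0=1 T1.r0=0 T2.r0=2
T0.r0=1 T1.r0=2 T2.r0=1
T0.r0=1 T1.r0=2 T2.r0=2
T0.r0=2 T1.r0=0 T2.r0=2
T0.r0=2 T1.r0=2 T2.r0=1
T0.r0=2 T1.r0=2 T2.r0=2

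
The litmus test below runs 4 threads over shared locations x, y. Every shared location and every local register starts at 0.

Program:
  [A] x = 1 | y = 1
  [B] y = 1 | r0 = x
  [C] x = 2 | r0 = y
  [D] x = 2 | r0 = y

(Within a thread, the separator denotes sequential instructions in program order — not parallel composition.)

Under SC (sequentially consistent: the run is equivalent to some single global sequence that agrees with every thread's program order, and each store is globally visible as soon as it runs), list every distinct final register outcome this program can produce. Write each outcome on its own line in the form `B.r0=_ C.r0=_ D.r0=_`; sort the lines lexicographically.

B.r0=0 C.r0=1 D.r0=1
B.r0=1 C.r0=0 D.r0=0
B.r0=1 C.r0=0 D.r0=1
B.r0=1 C.r0=1 D.r0=0
B.r0=1 C.r0=1 D.r0=1
B.r0=2 C.r0=0 D.r0=0
B.r0=2 C.r0=0 D.r0=1
B.r0=2 C.r0=1 D.r0=0
B.r0=2 C.r0=1 D.r0=1

outcome vector order: (B.r0,C.r0,D.r0)
|SC outcomes| = 9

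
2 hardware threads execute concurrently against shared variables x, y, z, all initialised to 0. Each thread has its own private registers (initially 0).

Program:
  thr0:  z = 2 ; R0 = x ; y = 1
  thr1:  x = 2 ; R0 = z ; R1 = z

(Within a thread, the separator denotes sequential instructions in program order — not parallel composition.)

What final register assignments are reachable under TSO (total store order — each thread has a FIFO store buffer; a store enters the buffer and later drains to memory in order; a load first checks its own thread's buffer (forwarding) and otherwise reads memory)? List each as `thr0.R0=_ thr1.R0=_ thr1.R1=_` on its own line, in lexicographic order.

thr0.R0=0 thr1.R0=0 thr1.R1=0
thr0.R0=0 thr1.R0=0 thr1.R1=2
thr0.R0=0 thr1.R0=2 thr1.R1=2
thr0.R0=2 thr1.R0=0 thr1.R1=0
thr0.R0=2 thr1.R0=0 thr1.R1=2
thr0.R0=2 thr1.R0=2 thr1.R1=2

outcome vector order: (thr0.R0,thr1.R0,thr1.R1)
|TSO outcomes| = 6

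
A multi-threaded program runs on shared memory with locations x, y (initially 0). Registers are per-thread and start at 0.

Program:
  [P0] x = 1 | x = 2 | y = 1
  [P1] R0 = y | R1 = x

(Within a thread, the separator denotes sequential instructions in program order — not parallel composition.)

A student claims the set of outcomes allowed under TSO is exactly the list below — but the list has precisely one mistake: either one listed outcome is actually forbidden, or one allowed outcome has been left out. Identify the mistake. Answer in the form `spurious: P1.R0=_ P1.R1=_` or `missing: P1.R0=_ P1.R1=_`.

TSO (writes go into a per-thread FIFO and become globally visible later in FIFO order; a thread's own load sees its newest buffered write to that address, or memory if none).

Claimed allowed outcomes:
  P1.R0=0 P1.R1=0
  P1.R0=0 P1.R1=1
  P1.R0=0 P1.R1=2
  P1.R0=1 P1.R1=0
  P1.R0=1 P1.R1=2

spurious: P1.R0=1 P1.R1=0

outcome vector order: (P1.R0,P1.R1)
[TSO] allowed = {0/0; 0/1; 0/2; 1/2}
claimed∖TSO = {1/0}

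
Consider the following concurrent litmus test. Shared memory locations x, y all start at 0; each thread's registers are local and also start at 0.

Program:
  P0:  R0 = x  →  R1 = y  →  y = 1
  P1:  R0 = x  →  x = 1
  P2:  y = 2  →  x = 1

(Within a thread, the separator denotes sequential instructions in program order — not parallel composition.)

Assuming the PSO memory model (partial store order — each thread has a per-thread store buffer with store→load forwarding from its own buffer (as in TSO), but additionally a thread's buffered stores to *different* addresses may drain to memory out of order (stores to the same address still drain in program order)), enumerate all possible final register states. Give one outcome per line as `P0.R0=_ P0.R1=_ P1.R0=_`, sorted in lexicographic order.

outcome vector order: (P0.R0,P0.R1,P1.R0)
|PSO outcomes| = 8

P0.R0=0 P0.R1=0 P1.R0=0
P0.R0=0 P0.R1=0 P1.R0=1
P0.R0=0 P0.R1=2 P1.R0=0
P0.R0=0 P0.R1=2 P1.R0=1
P0.R0=1 P0.R1=0 P1.R0=0
P0.R0=1 P0.R1=0 P1.R0=1
P0.R0=1 P0.R1=2 P1.R0=0
P0.R0=1 P0.R1=2 P1.R0=1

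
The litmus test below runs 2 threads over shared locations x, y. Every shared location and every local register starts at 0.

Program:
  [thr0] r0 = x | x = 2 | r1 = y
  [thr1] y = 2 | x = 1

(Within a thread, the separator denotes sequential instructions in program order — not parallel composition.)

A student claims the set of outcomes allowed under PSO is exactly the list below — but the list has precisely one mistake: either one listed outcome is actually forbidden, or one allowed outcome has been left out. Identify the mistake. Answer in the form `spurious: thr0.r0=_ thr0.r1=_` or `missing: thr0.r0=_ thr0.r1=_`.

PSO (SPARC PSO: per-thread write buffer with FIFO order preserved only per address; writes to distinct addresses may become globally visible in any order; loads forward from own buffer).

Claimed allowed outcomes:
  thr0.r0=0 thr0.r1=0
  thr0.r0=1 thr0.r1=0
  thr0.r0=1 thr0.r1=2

missing: thr0.r0=0 thr0.r1=2

outcome vector order: (thr0.r0,thr0.r1)
PSO (4): 00 02 10 12
PSO∖claimed = {02}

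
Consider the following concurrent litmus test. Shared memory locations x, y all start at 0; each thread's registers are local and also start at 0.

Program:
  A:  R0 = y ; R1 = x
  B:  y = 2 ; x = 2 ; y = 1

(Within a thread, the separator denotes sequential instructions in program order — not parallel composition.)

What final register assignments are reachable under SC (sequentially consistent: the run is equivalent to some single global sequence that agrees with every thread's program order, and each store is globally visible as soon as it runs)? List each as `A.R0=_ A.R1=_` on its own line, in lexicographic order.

A.R0=0 A.R1=0
A.R0=0 A.R1=2
A.R0=1 A.R1=2
A.R0=2 A.R1=0
A.R0=2 A.R1=2

outcome vector order: (A.R0,A.R1)
|SC outcomes| = 5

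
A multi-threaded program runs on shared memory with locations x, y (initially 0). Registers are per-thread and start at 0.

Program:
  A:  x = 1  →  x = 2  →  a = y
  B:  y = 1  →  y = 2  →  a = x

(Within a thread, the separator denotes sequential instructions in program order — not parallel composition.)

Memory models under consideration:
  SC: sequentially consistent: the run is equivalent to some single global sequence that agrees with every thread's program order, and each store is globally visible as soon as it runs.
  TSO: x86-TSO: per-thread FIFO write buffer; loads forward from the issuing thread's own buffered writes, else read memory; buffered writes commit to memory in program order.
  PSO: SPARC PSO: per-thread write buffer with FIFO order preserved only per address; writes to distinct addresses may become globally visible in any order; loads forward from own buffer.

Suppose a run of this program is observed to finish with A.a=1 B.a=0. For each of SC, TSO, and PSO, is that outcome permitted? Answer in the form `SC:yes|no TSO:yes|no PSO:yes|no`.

outcome vector order: (A.a,B.a)
[SC] allowed = {02 12 20 21 22}
[TSO] allowed = {00 01 02 10 11 12 20 21 22}
[PSO] allowed = {00 01 02 10 11 12 20 21 22}
target 10 ∈ {TSO,PSO}

SC:no TSO:yes PSO:yes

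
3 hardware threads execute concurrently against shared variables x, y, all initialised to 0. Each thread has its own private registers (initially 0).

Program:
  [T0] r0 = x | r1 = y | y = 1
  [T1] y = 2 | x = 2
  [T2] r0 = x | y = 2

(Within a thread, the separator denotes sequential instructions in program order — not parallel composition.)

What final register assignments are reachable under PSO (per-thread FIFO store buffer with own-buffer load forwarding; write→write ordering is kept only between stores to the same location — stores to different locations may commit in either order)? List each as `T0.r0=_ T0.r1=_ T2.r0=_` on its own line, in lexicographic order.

outcome vector order: (T0.r0,T0.r1,T2.r0)
|PSO outcomes| = 8

T0.r0=0 T0.r1=0 T2.r0=0
T0.r0=0 T0.r1=0 T2.r0=2
T0.r0=0 T0.r1=2 T2.r0=0
T0.r0=0 T0.r1=2 T2.r0=2
T0.r0=2 T0.r1=0 T2.r0=0
T0.r0=2 T0.r1=0 T2.r0=2
T0.r0=2 T0.r1=2 T2.r0=0
T0.r0=2 T0.r1=2 T2.r0=2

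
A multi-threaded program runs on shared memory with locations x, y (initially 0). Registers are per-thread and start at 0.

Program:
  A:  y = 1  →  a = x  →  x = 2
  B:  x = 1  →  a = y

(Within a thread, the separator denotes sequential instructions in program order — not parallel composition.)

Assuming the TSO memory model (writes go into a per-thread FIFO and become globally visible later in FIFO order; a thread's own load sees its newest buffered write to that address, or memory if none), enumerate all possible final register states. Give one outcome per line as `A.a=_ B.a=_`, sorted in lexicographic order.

outcome vector order: (A.a,B.a)
|TSO outcomes| = 4

A.a=0 B.a=0
A.a=0 B.a=1
A.a=1 B.a=0
A.a=1 B.a=1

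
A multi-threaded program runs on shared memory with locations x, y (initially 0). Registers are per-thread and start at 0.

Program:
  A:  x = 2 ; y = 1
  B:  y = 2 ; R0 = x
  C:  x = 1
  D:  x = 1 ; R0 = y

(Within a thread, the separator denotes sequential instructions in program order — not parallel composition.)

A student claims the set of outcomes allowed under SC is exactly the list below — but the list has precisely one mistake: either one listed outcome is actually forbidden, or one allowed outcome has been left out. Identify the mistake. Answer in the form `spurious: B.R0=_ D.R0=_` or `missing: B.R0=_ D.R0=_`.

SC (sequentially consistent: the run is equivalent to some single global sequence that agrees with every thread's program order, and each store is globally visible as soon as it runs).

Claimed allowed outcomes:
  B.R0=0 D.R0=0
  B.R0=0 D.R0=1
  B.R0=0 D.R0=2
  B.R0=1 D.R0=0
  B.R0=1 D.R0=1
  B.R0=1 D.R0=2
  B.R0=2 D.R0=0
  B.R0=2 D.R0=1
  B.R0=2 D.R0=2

outcome vector order: (B.R0,D.R0)
[SC] allowed = {0/1; 0/2; 1/0; 1/1; 1/2; 2/0; 2/1; 2/2}
claimed∖SC = {0/0}

spurious: B.R0=0 D.R0=0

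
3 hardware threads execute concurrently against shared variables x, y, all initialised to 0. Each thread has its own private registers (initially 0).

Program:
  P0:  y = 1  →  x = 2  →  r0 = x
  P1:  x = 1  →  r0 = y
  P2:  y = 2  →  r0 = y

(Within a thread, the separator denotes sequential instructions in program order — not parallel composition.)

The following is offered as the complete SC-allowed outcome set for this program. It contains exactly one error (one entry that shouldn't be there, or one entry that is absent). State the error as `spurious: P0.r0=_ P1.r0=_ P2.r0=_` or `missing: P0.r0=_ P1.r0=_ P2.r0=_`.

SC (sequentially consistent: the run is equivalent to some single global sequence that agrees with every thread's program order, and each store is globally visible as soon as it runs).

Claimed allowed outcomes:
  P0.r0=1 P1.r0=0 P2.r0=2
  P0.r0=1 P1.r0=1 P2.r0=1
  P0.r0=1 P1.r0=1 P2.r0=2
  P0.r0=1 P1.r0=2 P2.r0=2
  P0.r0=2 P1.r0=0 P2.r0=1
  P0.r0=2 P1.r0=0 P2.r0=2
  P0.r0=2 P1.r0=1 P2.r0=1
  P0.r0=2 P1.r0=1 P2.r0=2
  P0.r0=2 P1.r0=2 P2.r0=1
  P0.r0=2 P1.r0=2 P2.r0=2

outcome vector order: (P0.r0,P1.r0,P2.r0)
[SC] allowed = {<1 1 1>; <1 1 2>; <1 2 2>; <2 0 1>; <2 0 2>; <2 1 1>; <2 1 2>; <2 2 1>; <2 2 2>}
claimed∖SC = {<1 0 2>}

spurious: P0.r0=1 P1.r0=0 P2.r0=2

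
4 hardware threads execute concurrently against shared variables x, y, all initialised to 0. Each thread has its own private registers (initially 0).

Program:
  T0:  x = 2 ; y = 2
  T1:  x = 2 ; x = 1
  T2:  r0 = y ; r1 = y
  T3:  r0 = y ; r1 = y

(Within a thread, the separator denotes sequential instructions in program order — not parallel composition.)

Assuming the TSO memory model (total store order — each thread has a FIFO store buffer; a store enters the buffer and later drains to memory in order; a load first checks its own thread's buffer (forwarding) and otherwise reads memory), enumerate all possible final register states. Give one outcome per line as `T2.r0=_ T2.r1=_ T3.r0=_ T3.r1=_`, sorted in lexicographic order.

outcome vector order: (T2.r0,T2.r1,T3.r0,T3.r1)
|TSO outcomes| = 9

T2.r0=0 T2.r1=0 T3.r0=0 T3.r1=0
T2.r0=0 T2.r1=0 T3.r0=0 T3.r1=2
T2.r0=0 T2.r1=0 T3.r0=2 T3.r1=2
T2.r0=0 T2.r1=2 T3.r0=0 T3.r1=0
T2.r0=0 T2.r1=2 T3.r0=0 T3.r1=2
T2.r0=0 T2.r1=2 T3.r0=2 T3.r1=2
T2.r0=2 T2.r1=2 T3.r0=0 T3.r1=0
T2.r0=2 T2.r1=2 T3.r0=0 T3.r1=2
T2.r0=2 T2.r1=2 T3.r0=2 T3.r1=2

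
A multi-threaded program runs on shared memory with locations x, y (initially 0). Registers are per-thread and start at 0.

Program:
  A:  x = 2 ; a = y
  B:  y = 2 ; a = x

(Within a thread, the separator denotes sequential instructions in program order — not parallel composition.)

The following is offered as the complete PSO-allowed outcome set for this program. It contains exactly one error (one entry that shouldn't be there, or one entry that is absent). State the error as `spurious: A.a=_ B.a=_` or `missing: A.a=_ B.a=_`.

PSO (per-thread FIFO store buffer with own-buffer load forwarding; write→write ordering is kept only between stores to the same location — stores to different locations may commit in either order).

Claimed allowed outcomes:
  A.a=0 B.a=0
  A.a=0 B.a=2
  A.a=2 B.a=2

outcome vector order: (A.a,B.a)
under PSO → <0 0>, <0 2>, <2 0>, <2 2>
PSO∖claimed = {<2 0>}

missing: A.a=2 B.a=0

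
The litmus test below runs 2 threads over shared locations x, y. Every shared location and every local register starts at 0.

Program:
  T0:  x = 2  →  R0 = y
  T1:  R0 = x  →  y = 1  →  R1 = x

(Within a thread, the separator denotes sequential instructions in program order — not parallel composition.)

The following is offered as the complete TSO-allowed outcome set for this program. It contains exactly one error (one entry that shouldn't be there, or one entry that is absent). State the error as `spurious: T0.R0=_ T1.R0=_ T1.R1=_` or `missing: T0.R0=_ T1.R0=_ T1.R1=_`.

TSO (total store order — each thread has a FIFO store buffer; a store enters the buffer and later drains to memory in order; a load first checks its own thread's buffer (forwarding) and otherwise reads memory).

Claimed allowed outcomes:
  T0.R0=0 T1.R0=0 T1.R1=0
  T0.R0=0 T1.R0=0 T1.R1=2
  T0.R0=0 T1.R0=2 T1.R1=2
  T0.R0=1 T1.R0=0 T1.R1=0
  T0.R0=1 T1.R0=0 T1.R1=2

missing: T0.R0=1 T1.R0=2 T1.R1=2

outcome vector order: (T0.R0,T1.R0,T1.R1)
under TSO → <0 0 0>, <0 0 2>, <0 2 2>, <1 0 0>, <1 0 2>, <1 2 2>
TSO∖claimed = {<1 2 2>}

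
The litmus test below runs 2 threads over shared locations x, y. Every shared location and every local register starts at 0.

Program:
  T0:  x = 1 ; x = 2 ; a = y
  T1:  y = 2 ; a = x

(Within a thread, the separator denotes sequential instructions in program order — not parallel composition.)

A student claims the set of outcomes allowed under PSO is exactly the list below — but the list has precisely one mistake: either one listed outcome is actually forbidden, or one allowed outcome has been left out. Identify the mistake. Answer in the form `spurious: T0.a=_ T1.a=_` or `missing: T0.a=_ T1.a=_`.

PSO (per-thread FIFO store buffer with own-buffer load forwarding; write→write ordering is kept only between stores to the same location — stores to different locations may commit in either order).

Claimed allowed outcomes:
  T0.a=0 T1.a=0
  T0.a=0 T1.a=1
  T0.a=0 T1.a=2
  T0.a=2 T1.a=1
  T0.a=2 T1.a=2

outcome vector order: (T0.a,T1.a)
PSO (6): <0 0>; <0 1>; <0 2>; <2 0>; <2 1>; <2 2>
PSO∖claimed = {<2 0>}

missing: T0.a=2 T1.a=0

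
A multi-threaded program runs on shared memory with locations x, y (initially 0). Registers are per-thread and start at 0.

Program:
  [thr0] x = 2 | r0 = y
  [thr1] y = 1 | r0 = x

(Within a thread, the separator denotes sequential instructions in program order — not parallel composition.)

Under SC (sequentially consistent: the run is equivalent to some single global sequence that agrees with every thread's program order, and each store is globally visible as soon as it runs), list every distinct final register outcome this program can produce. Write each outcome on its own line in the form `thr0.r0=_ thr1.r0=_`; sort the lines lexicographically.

outcome vector order: (thr0.r0,thr1.r0)
|SC outcomes| = 3

thr0.r0=0 thr1.r0=2
thr0.r0=1 thr1.r0=0
thr0.r0=1 thr1.r0=2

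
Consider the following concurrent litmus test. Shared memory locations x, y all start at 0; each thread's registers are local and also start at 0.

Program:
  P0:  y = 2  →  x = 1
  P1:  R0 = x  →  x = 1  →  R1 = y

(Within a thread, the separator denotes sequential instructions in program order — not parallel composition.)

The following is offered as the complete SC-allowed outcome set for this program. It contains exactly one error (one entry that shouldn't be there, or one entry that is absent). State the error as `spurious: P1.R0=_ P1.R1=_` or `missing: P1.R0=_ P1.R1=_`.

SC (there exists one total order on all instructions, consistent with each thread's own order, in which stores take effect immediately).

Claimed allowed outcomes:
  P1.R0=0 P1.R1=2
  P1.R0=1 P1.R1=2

outcome vector order: (P1.R0,P1.R1)
[SC] allowed = {<0 0> <0 2> <1 2>}
SC∖claimed = {<0 0>}

missing: P1.R0=0 P1.R1=0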